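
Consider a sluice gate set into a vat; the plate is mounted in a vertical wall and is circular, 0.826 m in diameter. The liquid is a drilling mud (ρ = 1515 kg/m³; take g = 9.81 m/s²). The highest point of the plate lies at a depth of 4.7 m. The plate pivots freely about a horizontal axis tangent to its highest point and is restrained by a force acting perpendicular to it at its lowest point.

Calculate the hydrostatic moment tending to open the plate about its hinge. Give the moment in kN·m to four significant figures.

M ≈ 17.16 kN·m

γ = ρg = 1515 × 9.81 / 1000 = 14.86215 kN/m³.
The centroid is at the centre, 0.413 m below the top of the plate, so the centroid depth is h_c = 4.7 + 0.413 = 5.113 m.
A = π(0.413)² = 0.535858 m².
Resultant F = γ·h_c·A = 14.86215 × 5.113 × 0.535858 = 40.7199 kN.
I_c = πr⁴/4 = π × 0.413⁴/4 = 0.0228502 m⁴.
Centre of pressure: y_p = y_c + I_c/(y_c·A) = 5.113 + 0.0228502/(5.113 × 0.535858) = 5.113 + 0.00833997 = 5.12134 m along the plane.
The resultant acts 0.413 + 0.00833997 = 0.42134 m (along the plate) below the hinge at the top edge, so the moment about the hinge is M = F × 0.42134 = 40.7199 × 0.42134 = 17.1569 kN·m.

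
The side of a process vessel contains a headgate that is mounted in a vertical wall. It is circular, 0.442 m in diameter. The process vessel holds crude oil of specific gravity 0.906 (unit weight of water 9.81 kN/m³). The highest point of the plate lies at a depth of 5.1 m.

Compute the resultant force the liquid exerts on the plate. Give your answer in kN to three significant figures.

F ≈ 7.26 kN

γ = 0.906 × 9.81 = 8.88786 kN/m³.
The centroid is at the centre, 0.221 m below the top of the plate, so the centroid depth is h_c = 5.1 + 0.221 = 5.321 m.
A = π(0.221)² = 0.153439 m².
Resultant F = γ·h_c·A = 8.88786 × 5.321 × 0.153439 = 7.25648 kN.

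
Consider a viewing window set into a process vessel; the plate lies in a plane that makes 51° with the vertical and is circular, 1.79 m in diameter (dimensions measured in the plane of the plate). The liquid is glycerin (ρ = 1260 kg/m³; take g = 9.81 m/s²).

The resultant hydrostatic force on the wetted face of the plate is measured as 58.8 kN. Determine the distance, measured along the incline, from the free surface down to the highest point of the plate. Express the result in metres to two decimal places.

y_top ≈ 2.11 m

γ = ρg = 1260 × 9.81 / 1000 = 12.3606 kN/m³.
A = π(0.895)² = 2.51649 m².
From F = γ·h_c·A, the centroid depth is h_c = 58.8/(12.3606 × 2.51649) = 1.89035 m.
The plate makes 51° with the vertical, i.e. θ = 90° − 51° = 39° to the horizontal. Measuring y along the incline from the free-surface line, vertical depth h = y·sinθ with sinθ = 0.629320.
Along the incline, y_c = h_c/sinθ = 1.89035/0.629320 = 3.0038 m.
The centroid is at the centre, 0.895 m below the top of the plate, so the highest point sits at y_top = 3.0038 − 0.895 = 2.1088 m along the incline.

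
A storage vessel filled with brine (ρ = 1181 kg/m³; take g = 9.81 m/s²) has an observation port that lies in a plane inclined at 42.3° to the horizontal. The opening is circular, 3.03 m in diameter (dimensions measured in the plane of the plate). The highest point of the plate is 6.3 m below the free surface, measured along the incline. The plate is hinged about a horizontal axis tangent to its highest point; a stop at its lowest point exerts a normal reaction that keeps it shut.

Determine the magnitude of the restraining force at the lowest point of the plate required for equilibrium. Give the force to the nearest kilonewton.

P ≈ 230 kN

γ = ρg = 1181 × 9.81 / 1000 = 11.58561 kN/m³.
Let θ = 42.3° be the plate's angle to the horizontal; measure y along the incline from where the plane meets the free surface. Vertical depth h = y·sinθ with sinθ = 0.673013.
The centroid is at the centre, 1.515 m below the top of the plate, so y_c = 6.3 + 1.515 = 7.815 m and h_c = 7.815 × 0.673013 = 5.2596 m.
A = π(1.515)² = 7.21066 m².
Resultant F = γ·h_c·A = 11.58561 × 5.2596 × 7.21066 = 439.386 kN.
I_c = πr⁴/4 = π × 1.515⁴/4 = 4.13752 m⁴.
Centre of pressure: y_p = y_c + I_c/(y_c·A) = 7.815 + 4.13752/(7.815 × 7.21066) = 7.815 + 0.0734237 = 7.88842 m along the plane.
The resultant acts 1.515 + 0.0734237 = 1.58842 m (along the plate) below the hinge at the top edge, so the moment about the hinge is M = F × 1.58842 = 439.386 × 1.58842 = 697.93 kN·m.
A normal force at the bottom, 3.03 m from the hinge, must supply this moment: P = 697.93/3.03 = 230.34 kN.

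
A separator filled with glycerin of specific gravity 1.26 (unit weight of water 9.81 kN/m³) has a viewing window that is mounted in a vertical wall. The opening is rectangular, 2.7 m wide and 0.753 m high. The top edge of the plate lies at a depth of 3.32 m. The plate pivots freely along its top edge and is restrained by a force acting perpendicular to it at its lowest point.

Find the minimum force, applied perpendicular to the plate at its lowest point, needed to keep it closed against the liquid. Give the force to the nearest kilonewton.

P ≈ 48 kN

γ = 1.26 × 9.81 = 12.3606 kN/m³.
The centroid lies 0.753/2 = 0.3765 m below the top edge, so the centroid depth is h_c = 3.32 + 0.3765 = 3.6965 m.
A = 2.7 × 0.753 = 2.0331 m².
Resultant F = γ·h_c·A = 12.3606 × 3.6965 × 2.0331 = 92.8943 kN.
I_c = b·h³/12 = 2.7 × 0.753³/12 = 0.0960655 m⁴.
Centre of pressure: y_p = y_c + I_c/(y_c·A) = 3.6965 + 0.0960655/(3.6965 × 2.0331) = 3.6965 + 0.0127826 = 3.70928 m along the plane.
The resultant acts 0.3765 + 0.0127826 = 0.389283 m (along the plate) below the hinge at the top edge, so the moment about the hinge is M = F × 0.389283 = 92.8943 × 0.389283 = 36.1622 kN·m.
A normal force at the bottom, 0.753 m from the hinge, must supply this moment: P = 36.1622/0.753 = 48.0242 kN.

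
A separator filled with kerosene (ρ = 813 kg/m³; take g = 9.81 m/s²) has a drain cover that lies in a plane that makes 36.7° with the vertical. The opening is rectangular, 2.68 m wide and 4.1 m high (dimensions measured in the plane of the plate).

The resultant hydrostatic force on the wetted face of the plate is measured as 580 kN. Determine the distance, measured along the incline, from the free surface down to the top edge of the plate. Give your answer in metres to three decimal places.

y_top ≈ 6.205 m

γ = ρg = 813 × 9.81 / 1000 = 7.97553 kN/m³.
A = 2.68 × 4.1 = 10.988 m².
From F = γ·h_c·A, the centroid depth is h_c = 580/(7.97553 × 10.988) = 6.61835 m.
The plate makes 36.7° with the vertical, i.e. θ = 90° − 36.7° = 53.3° to the horizontal. Measuring y along the incline from the free-surface line, vertical depth h = y·sinθ with sinθ = 0.801776.
Along the incline, y_c = h_c/sinθ = 6.61835/0.801776 = 8.25461 m.
The centroid lies 4.1/2 = 2.05 m below the top edge, so the top edge sits at y_top = 8.25461 − 2.05 = 6.20461 m along the incline.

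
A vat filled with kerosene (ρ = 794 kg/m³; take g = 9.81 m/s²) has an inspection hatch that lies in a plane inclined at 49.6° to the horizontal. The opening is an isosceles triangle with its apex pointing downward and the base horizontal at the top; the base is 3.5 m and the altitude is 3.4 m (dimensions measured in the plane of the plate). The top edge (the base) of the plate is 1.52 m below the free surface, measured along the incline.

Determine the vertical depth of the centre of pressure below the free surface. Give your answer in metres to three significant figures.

γ = ρg = 794 × 9.81 / 1000 = 7.78914 kN/m³.
Let θ = 49.6° be the plate's angle to the horizontal; measure y along the incline from where the plane meets the free surface. Vertical depth h = y·sinθ with sinθ = 0.761538.
With the apex down, the centroid sits h/3 = 3.4/3 = 1.13333 m below the base (the top edge), so y_c = 1.52 + 1.13333 = 2.65333 m and h_c = 2.65333 × 0.761538 = 2.02061 m.
A = ½ × 3.5 × 3.4 = 5.95 m².
Resultant F = γ·h_c·A = 7.78914 × 2.02061 × 5.95 = 93.6459 kN.
I_c = b·h³/36 = 3.5 × 3.4³/36 = 3.82122 m⁴.
Centre of pressure: y_p = y_c + I_c/(y_c·A) = 2.65333 + 3.82122/(2.65333 × 5.95) = 2.65333 + 0.242044 = 2.89537 m along the plane.
Vertically, h_p = y_p·sinθ = 2.89537 × 0.761538 = 2.20493 m.

h_p = 2.20 m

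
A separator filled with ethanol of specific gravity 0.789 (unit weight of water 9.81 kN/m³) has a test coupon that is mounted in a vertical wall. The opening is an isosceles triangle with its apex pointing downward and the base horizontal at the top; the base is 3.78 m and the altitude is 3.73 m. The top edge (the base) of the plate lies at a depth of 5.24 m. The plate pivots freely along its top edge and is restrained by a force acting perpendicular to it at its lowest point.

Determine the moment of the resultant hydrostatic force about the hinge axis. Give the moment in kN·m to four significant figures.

M ≈ 482.0 kN·m

γ = 0.789 × 9.81 = 7.74009 kN/m³.
With the apex down, the centroid sits h/3 = 3.73/3 = 1.24333 m below the base (the top edge), so the centroid depth is h_c = 5.24 + 1.24333 = 6.48333 m.
A = ½ × 3.78 × 3.73 = 7.0497 m².
Resultant F = γ·h_c·A = 7.74009 × 6.48333 × 7.0497 = 353.765 kN.
I_c = b·h³/36 = 3.78 × 3.73³/36 = 5.44899 m⁴.
Centre of pressure: y_p = y_c + I_c/(y_c·A) = 6.48333 + 5.44899/(6.48333 × 7.0497) = 6.48333 + 0.119219 = 6.60255 m along the plane.
The resultant acts 1.24333 + 0.119219 = 1.36255 m (along the plate) below the hinge at the top edge, so the moment about the hinge is M = F × 1.36255 = 353.765 × 1.36255 = 482.023 kN·m.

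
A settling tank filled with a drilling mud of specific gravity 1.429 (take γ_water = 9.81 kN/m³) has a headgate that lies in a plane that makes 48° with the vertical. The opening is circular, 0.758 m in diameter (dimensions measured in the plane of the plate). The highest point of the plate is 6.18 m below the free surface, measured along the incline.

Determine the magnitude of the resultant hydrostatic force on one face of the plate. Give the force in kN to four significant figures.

F ≈ 27.76 kN

γ = 1.429 × 9.81 = 14.01849 kN/m³.
The plate makes 48° with the vertical, i.e. θ = 90° − 48° = 42° to the horizontal. Measuring y along the incline from the free-surface line, vertical depth h = y·sinθ with sinθ = 0.669131.
The centroid is at the centre, 0.379 m below the top of the plate, so y_c = 6.18 + 0.379 = 6.559 m and h_c = 6.559 × 0.669131 = 4.38883 m.
A = π(0.379)² = 0.451262 m².
Resultant F = γ·h_c·A = 14.01849 × 4.38883 × 0.451262 = 27.7638 kN.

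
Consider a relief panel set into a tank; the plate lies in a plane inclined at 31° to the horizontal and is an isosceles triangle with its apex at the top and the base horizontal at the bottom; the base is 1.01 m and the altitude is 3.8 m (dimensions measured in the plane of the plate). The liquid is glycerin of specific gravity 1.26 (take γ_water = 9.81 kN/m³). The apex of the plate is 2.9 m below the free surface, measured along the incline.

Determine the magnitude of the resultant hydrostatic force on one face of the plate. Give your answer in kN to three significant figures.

γ = 1.26 × 9.81 = 12.3606 kN/m³.
Let θ = 31° be the plate's angle to the horizontal; measure y along the incline from where the plane meets the free surface. Vertical depth h = y·sinθ with sinθ = 0.515038.
With the apex up, the centroid sits 2h/3 = 2 × 3.8/3 = 2.53333 m below the apex, so y_c = 2.9 + 2.53333 = 5.43333 m and h_c = 5.43333 × 0.515038 = 2.79837 m.
A = ½ × 1.01 × 3.8 = 1.919 m².
Resultant F = γ·h_c·A = 12.3606 × 2.79837 × 1.919 = 66.3773 kN.

F ≈ 66.4 kN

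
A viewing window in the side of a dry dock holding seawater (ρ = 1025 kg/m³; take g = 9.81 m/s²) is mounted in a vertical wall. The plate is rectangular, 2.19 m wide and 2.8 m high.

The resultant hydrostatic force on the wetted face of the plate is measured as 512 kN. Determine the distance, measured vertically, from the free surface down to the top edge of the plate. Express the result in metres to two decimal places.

γ = ρg = 1025 × 9.81 / 1000 = 10.05525 kN/m³.
A = 2.19 × 2.8 = 6.132 m².
From F = γ·h_c·A, the centroid depth is h_c = 512/(10.05525 × 6.132) = 8.30376 m.
The centroid lies 2.8/2 = 1.4 m below the top edge, so the top edge sits at h_top = 8.30376 − 1.4 = 6.90376 m below the surface.

d_top ≈ 6.90 m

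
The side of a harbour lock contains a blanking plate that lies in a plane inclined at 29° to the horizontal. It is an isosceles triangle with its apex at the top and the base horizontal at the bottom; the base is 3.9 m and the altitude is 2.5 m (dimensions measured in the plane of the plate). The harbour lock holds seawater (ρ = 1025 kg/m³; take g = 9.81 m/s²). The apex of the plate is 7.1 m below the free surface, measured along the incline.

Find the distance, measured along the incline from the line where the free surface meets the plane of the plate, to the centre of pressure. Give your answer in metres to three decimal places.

y_p = 8.806 m

γ = ρg = 1025 × 9.81 / 1000 = 10.05525 kN/m³.
Let θ = 29° be the plate's angle to the horizontal; measure y along the incline from where the plane meets the free surface. Vertical depth h = y·sinθ with sinθ = 0.484810.
With the apex up, the centroid sits 2h/3 = 2 × 2.5/3 = 1.66667 m below the apex, so y_c = 7.1 + 1.66667 = 8.76667 m and h_c = 8.76667 × 0.484810 = 4.25017 m.
A = ½ × 3.9 × 2.5 = 4.875 m².
Resultant F = γ·h_c·A = 10.05525 × 4.25017 × 4.875 = 208.341 kN.
I_c = b·h³/36 = 3.9 × 2.5³/36 = 1.69271 m⁴.
Centre of pressure: y_p = y_c + I_c/(y_c·A) = 8.76667 + 1.69271/(8.76667 × 4.875) = 8.76667 + 0.0396071 = 8.80628 m along the plane.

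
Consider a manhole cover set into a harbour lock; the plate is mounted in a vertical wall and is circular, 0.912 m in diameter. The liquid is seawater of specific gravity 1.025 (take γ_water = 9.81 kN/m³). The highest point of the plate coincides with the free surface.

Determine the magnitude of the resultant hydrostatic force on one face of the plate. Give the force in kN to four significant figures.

F ≈ 2.995 kN

γ = 1.025 × 9.81 = 10.05525 kN/m³.
The centroid is at the centre, 0.456 m below the top of the plate, so the centroid depth is h_c = 0.456 m.
A = π(0.456)² = 0.65325 m².
Resultant F = γ·h_c·A = 10.05525 × 0.456 × 0.65325 = 2.99528 kN.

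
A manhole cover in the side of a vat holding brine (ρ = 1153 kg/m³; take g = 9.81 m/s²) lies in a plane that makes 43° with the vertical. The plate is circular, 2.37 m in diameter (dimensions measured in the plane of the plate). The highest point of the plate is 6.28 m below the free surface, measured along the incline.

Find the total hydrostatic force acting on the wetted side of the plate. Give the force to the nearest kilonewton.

γ = ρg = 1153 × 9.81 / 1000 = 11.31093 kN/m³.
The plate makes 43° with the vertical, i.e. θ = 90° − 43° = 47° to the horizontal. Measuring y along the incline from the free-surface line, vertical depth h = y·sinθ with sinθ = 0.731354.
The centroid is at the centre, 1.185 m below the top of the plate, so y_c = 6.28 + 1.185 = 7.465 m and h_c = 7.465 × 0.731354 = 5.45956 m.
A = π(1.185)² = 4.4115 m².
Resultant F = γ·h_c·A = 11.31093 × 5.45956 × 4.4115 = 272.422 kN.

F ≈ 272 kN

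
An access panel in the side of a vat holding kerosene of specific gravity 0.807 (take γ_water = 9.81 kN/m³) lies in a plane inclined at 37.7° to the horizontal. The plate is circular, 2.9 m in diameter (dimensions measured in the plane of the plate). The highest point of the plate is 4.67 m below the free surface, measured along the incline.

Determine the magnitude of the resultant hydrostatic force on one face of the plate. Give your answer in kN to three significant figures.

γ = 0.807 × 9.81 = 7.91667 kN/m³.
Let θ = 37.7° be the plate's angle to the horizontal; measure y along the incline from where the plane meets the free surface. Vertical depth h = y·sinθ with sinθ = 0.611527.
The centroid is at the centre, 1.45 m below the top of the plate, so y_c = 4.67 + 1.45 = 6.12 m and h_c = 6.12 × 0.611527 = 3.74255 m.
A = π(1.45)² = 6.6052 m².
Resultant F = γ·h_c·A = 7.91667 × 3.74255 × 6.6052 = 195.702 kN.

F ≈ 196 kN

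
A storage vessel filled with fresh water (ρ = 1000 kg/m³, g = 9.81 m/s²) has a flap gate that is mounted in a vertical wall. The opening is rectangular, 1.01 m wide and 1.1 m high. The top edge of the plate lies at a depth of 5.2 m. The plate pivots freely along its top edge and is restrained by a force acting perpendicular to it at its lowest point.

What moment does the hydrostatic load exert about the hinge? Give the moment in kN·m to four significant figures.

M ≈ 35.57 kN·m

γ = ρg = 1000 × 9.81 = 9810 N/m³ = 9.81 kN/m³.
The centroid lies 1.1/2 = 0.55 m below the top edge, so the centroid depth is h_c = 5.2 + 0.55 = 5.75 m.
A = 1.01 × 1.1 = 1.111 m².
Resultant F = γ·h_c·A = 9.81 × 5.75 × 1.111 = 62.6687 kN.
I_c = b·h³/12 = 1.01 × 1.1³/12 = 0.112026 m⁴.
Centre of pressure: y_p = y_c + I_c/(y_c·A) = 5.75 + 0.112026/(5.75 × 1.111) = 5.75 + 0.0175363 = 5.76754 m along the plane.
The resultant acts 0.55 + 0.0175363 = 0.567536 m (along the plate) below the hinge at the top edge, so the moment about the hinge is M = F × 0.567536 = 62.6687 × 0.567536 = 35.5667 kN·m.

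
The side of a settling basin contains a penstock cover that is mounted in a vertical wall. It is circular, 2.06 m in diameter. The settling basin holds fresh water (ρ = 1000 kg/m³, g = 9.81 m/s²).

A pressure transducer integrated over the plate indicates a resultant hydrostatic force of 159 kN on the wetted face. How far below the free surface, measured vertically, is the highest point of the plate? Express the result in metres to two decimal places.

γ = ρg = 1000 × 9.81 = 9810 N/m³ = 9.81 kN/m³.
A = π(1.03)² = 3.33292 m².
From F = γ·h_c·A, the centroid depth is h_c = 159/(9.81 × 3.33292) = 4.86299 m.
The centroid is at the centre, 1.03 m below the top of the plate, so the highest point sits at h_top = 4.86299 − 1.03 = 3.83299 m below the surface.

d_top ≈ 3.83 m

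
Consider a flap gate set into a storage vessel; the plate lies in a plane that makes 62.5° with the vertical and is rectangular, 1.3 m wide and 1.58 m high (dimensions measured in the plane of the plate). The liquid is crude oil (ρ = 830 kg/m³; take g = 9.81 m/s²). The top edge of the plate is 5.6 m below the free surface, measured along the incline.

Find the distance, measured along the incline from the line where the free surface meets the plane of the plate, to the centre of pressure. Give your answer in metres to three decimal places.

y_p = 6.423 m

γ = ρg = 830 × 9.81 / 1000 = 8.1423 kN/m³.
The plate makes 62.5° with the vertical, i.e. θ = 90° − 62.5° = 27.5° to the horizontal. Measuring y along the incline from the free-surface line, vertical depth h = y·sinθ with sinθ = 0.461749.
The centroid lies 1.58/2 = 0.79 m below the top edge, so y_c = 5.6 + 0.79 = 6.39 m and h_c = 6.39 × 0.461749 = 2.95058 m.
A = 1.3 × 1.58 = 2.054 m².
Resultant F = γ·h_c·A = 8.1423 × 2.95058 × 2.054 = 49.3463 kN.
I_c = b·h³/12 = 1.3 × 1.58³/12 = 0.4273 m⁴.
Centre of pressure: y_p = y_c + I_c/(y_c·A) = 6.39 + 0.4273/(6.39 × 2.054) = 6.39 + 0.032556 = 6.42256 m along the plane.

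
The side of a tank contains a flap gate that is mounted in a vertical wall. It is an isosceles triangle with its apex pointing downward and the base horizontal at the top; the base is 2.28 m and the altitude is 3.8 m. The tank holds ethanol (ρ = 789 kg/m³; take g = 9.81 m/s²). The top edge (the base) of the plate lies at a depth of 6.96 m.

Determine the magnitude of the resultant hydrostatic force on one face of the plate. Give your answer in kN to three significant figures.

F ≈ 276 kN

γ = ρg = 789 × 9.81 / 1000 = 7.74009 kN/m³.
With the apex down, the centroid sits h/3 = 3.8/3 = 1.26667 m below the base (the top edge), so the centroid depth is h_c = 6.96 + 1.26667 = 8.22667 m.
A = ½ × 2.28 × 3.8 = 4.332 m².
Resultant F = γ·h_c·A = 7.74009 × 8.22667 × 4.332 = 275.841 kN.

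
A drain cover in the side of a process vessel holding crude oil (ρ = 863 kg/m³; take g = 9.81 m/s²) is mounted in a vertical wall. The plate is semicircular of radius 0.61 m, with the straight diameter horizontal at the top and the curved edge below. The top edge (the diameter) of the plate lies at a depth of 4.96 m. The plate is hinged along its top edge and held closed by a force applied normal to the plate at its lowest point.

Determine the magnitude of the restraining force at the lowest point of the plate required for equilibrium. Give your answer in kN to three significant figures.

γ = ρg = 863 × 9.81 / 1000 = 8.46603 kN/m³.
The centroid of a semicircle lies 4r/(3π) = 0.258892 m from the diameter, here below the top edge, so the centroid depth is h_c = 4.96 + 0.258892 = 5.21889 m.
A = πr²/2 = π × 0.61²/2 = 0.584493 m².
Resultant F = γ·h_c·A = 8.46603 × 5.21889 × 0.584493 = 25.8248 kN.
I_c = (π/8 − 8/(9π))·r⁴ = 0.109757 × 0.61⁴ = 0.0151968 m⁴.
Centre of pressure: y_p = y_c + I_c/(y_c·A) = 5.21889 + 0.0151968/(5.21889 × 0.584493) = 5.21889 + 0.0049819 = 5.22387 m along the plane.
The resultant acts 0.258892 + 0.0049819 = 0.263874 m (along the plate) below the hinge at the top edge, so the moment about the hinge is M = F × 0.263874 = 25.8248 × 0.263874 = 6.81449 kN·m.
A normal force at the bottom, 0.61 m from the hinge, must supply this moment: P = 6.81449/0.61 = 11.1713 kN.

P ≈ 11.2 kN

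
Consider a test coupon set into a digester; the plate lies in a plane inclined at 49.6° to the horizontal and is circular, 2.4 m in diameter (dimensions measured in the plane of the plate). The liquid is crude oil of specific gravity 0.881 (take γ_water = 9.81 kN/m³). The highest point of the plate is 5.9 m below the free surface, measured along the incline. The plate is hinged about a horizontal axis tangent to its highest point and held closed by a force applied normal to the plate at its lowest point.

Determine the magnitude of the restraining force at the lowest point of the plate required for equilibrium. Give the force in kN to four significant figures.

γ = 0.881 × 9.81 = 8.64261 kN/m³.
Let θ = 49.6° be the plate's angle to the horizontal; measure y along the incline from where the plane meets the free surface. Vertical depth h = y·sinθ with sinθ = 0.761538.
The centroid is at the centre, 1.2 m below the top of the plate, so y_c = 5.9 + 1.2 = 7.1 m and h_c = 7.1 × 0.761538 = 5.40692 m.
A = π(1.2)² = 4.52389 m².
Resultant F = γ·h_c·A = 8.64261 × 5.40692 × 4.52389 = 211.401 kN.
I_c = πr⁴/4 = π × 1.2⁴/4 = 1.6286 m⁴.
Centre of pressure: y_p = y_c + I_c/(y_c·A) = 7.1 + 1.6286/(7.1 × 4.52389) = 7.1 + 0.0507042 = 7.1507 m along the plane.
The resultant acts 1.2 + 0.0507042 = 1.2507 m (along the plate) below the hinge at the top edge, so the moment about the hinge is M = F × 1.2507 = 211.401 × 1.2507 = 264.399 kN·m.
A normal force at the bottom, 2.4 m from the hinge, must supply this moment: P = 264.399/2.4 = 110.166 kN.

P ≈ 110.2 kN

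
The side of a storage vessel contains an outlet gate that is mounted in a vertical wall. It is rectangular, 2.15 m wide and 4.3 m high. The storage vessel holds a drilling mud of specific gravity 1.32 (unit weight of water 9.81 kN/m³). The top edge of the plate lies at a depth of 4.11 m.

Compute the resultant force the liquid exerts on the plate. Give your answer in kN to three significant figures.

γ = 1.32 × 9.81 = 12.9492 kN/m³.
The centroid lies 4.3/2 = 2.15 m below the top edge, so the centroid depth is h_c = 4.11 + 2.15 = 6.26 m.
A = 2.15 × 4.3 = 9.245 m².
Resultant F = γ·h_c·A = 12.9492 × 6.26 × 9.245 = 749.418 kN.

F ≈ 749 kN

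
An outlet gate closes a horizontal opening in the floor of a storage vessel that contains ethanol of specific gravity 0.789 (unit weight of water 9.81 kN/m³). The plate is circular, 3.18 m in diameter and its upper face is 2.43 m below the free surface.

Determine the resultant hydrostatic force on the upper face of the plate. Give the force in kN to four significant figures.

γ = 0.789 × 9.81 = 7.74009 kN/m³.
The plate is horizontal, so pressure is uniform at p = γ·h = 7.74009 × 2.43 = 18.8084 kN/m².
A = π(1.59)² = 7.94226 m².
F = p·A = 18.8084 × 7.94226 = 149.381 kN.

F ≈ 149.4 kN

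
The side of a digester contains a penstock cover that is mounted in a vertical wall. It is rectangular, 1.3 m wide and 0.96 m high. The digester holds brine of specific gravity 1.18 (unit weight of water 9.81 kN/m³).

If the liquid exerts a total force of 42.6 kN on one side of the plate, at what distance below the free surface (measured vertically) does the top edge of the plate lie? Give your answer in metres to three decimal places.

d_top ≈ 2.469 m

γ = 1.18 × 9.81 = 11.5758 kN/m³.
A = 1.3 × 0.96 = 1.248 m².
From F = γ·h_c·A, the centroid depth is h_c = 42.6/(11.5758 × 1.248) = 2.94879 m.
The centroid lies 0.96/2 = 0.48 m below the top edge, so the top edge sits at h_top = 2.94879 − 0.48 = 2.46879 m below the surface.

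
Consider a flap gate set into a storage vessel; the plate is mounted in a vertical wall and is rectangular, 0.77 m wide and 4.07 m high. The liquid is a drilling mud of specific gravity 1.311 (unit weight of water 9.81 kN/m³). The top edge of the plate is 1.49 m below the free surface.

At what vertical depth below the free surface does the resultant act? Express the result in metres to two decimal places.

γ = 1.311 × 9.81 = 12.86091 kN/m³.
The centroid lies 4.07/2 = 2.035 m below the top edge, so the centroid depth is h_c = 1.49 + 2.035 = 3.525 m.
A = 0.77 × 4.07 = 3.1339 m².
Resultant F = γ·h_c·A = 12.86091 × 3.525 × 3.1339 = 142.074 kN.
I_c = b·h³/12 = 0.77 × 4.07³/12 = 4.32606 m⁴.
Centre of pressure: y_p = y_c + I_c/(y_c·A) = 3.525 + 4.32606/(3.525 × 3.1339) = 3.525 + 0.391605 = 3.9166 m along the plane.

h_p = 3.92 m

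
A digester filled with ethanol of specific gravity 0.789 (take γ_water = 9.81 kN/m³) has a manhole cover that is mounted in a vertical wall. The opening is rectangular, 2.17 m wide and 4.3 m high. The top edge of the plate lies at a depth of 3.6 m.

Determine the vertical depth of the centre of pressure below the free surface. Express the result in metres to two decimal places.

γ = 0.789 × 9.81 = 7.74009 kN/m³.
The centroid lies 4.3/2 = 2.15 m below the top edge, so the centroid depth is h_c = 3.6 + 2.15 = 5.75 m.
A = 2.17 × 4.3 = 9.331 m².
Resultant F = γ·h_c·A = 7.74009 × 5.75 × 9.331 = 415.281 kN.
I_c = b·h³/12 = 2.17 × 4.3³/12 = 14.3775 m⁴.
Centre of pressure: y_p = y_c + I_c/(y_c·A) = 5.75 + 14.3775/(5.75 × 9.331) = 5.75 + 0.267971 = 6.01797 m along the plane.

h_p = 6.02 m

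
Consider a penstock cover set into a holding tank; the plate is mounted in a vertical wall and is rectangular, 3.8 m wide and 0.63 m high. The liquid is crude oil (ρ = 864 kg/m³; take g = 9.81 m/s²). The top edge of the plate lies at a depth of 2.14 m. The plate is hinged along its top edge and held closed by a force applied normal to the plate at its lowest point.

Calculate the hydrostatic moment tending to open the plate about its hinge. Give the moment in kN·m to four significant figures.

γ = ρg = 864 × 9.81 / 1000 = 8.47584 kN/m³.
The centroid lies 0.63/2 = 0.315 m below the top edge, so the centroid depth is h_c = 2.14 + 0.315 = 2.455 m.
A = 3.8 × 0.63 = 2.394 m².
Resultant F = γ·h_c·A = 8.47584 × 2.455 × 2.394 = 49.8148 kN.
I_c = b·h³/12 = 3.8 × 0.63³/12 = 0.0791816 m⁴.
Centre of pressure: y_p = y_c + I_c/(y_c·A) = 2.455 + 0.0791816/(2.455 × 2.394) = 2.455 + 0.0134725 = 2.46847 m along the plane.
The resultant acts 0.315 + 0.0134725 = 0.328473 m (along the plate) below the hinge at the top edge, so the moment about the hinge is M = F × 0.328473 = 49.8148 × 0.328473 = 16.3628 kN·m.

M ≈ 16.36 kN·m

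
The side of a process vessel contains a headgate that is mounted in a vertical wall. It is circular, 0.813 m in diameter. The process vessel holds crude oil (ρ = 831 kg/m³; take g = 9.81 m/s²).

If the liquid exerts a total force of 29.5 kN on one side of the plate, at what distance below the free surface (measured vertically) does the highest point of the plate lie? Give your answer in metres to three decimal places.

γ = ρg = 831 × 9.81 / 1000 = 8.15211 kN/m³.
A = π(0.4065)² = 0.519124 m².
From F = γ·h_c·A, the centroid depth is h_c = 29.5/(8.15211 × 0.519124) = 6.97077 m.
The centroid is at the centre, 0.4065 m below the top of the plate, so the highest point sits at h_top = 6.97077 − 0.4065 = 6.56427 m below the surface.

d_top ≈ 6.564 m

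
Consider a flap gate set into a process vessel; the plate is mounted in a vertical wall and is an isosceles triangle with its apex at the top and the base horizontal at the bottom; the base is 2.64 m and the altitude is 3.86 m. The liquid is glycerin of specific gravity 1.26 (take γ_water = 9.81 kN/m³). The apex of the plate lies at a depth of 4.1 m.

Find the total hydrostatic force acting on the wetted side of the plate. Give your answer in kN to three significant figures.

F ≈ 420 kN

γ = 1.26 × 9.81 = 12.3606 kN/m³.
With the apex up, the centroid sits 2h/3 = 2 × 3.86/3 = 2.57333 m below the apex, so the centroid depth is h_c = 4.1 + 2.57333 = 6.67333 m.
A = ½ × 2.64 × 3.86 = 5.0952 m².
Resultant F = γ·h_c·A = 12.3606 × 6.67333 × 5.0952 = 420.285 kN.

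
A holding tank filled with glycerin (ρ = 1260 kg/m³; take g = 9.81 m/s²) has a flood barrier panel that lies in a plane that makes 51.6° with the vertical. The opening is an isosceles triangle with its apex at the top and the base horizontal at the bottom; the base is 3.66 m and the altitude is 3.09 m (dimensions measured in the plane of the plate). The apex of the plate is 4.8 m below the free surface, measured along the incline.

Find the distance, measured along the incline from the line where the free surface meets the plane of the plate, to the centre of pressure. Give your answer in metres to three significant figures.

γ = ρg = 1260 × 9.81 / 1000 = 12.3606 kN/m³.
The plate makes 51.6° with the vertical, i.e. θ = 90° − 51.6° = 38.4° to the horizontal. Measuring y along the incline from the free-surface line, vertical depth h = y·sinθ with sinθ = 0.621148.
With the apex up, the centroid sits 2h/3 = 2 × 3.09/3 = 2.06 m below the apex, so y_c = 4.8 + 2.06 = 6.86 m and h_c = 6.86 × 0.621148 = 4.26108 m.
A = ½ × 3.66 × 3.09 = 5.6547 m².
Resultant F = γ·h_c·A = 12.3606 × 4.26108 × 5.6547 = 297.83 kN.
I_c = b·h³/36 = 3.66 × 3.09³/36 = 2.99954 m⁴.
Centre of pressure: y_p = y_c + I_c/(y_c·A) = 6.86 + 2.99954/(6.86 × 5.6547) = 6.86 + 0.0773252 = 6.93733 m along the plane.

y_p = 6.94 m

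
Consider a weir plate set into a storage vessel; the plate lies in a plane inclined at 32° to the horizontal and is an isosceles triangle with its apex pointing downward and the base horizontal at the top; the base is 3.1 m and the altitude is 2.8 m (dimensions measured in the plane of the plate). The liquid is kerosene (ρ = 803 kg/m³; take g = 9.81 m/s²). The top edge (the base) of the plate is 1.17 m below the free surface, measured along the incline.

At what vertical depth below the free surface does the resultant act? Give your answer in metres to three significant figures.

h_p = 1.22 m

γ = ρg = 803 × 9.81 / 1000 = 7.87743 kN/m³.
Let θ = 32° be the plate's angle to the horizontal; measure y along the incline from where the plane meets the free surface. Vertical depth h = y·sinθ with sinθ = 0.529919.
With the apex down, the centroid sits h/3 = 2.8/3 = 0.933333 m below the base (the top edge), so y_c = 1.17 + 0.933333 = 2.10333 m and h_c = 2.10333 × 0.529919 = 1.11459 m.
A = ½ × 3.1 × 2.8 = 4.34 m².
Resultant F = γ·h_c·A = 7.87743 × 1.11459 × 4.34 = 38.1057 kN.
I_c = b·h³/36 = 3.1 × 2.8³/36 = 1.89031 m⁴.
Centre of pressure: y_p = y_c + I_c/(y_c·A) = 2.10333 + 1.89031/(2.10333 × 4.34) = 2.10333 + 0.207079 = 2.31041 m along the plane.
Vertically, h_p = y_p·sinθ = 2.31041 × 0.529919 = 1.22433 m.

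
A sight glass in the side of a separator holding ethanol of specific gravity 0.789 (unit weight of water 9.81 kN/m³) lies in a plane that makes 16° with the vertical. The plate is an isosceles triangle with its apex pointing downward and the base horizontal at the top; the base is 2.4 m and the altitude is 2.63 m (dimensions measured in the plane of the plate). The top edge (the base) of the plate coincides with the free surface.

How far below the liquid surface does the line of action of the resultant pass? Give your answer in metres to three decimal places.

h_p = 1.264 m

γ = 0.789 × 9.81 = 7.74009 kN/m³.
The plate makes 16° with the vertical, i.e. θ = 90° − 16° = 74° to the horizontal. Measuring y along the incline from the free-surface line, vertical depth h = y·sinθ with sinθ = 0.961262.
With the apex down, the centroid sits h/3 = 2.63/3 = 0.876667 m below the base (the top edge), so y_c = 0.876667 m and h_c = 0.876667 × 0.961262 = 0.842707 m.
A = ½ × 2.4 × 2.63 = 3.156 m².
Resultant F = γ·h_c·A = 7.74009 × 0.842707 × 3.156 = 20.5854 kN.
I_c = b·h³/36 = 2.4 × 2.63³/36 = 1.21276 m⁴.
Centre of pressure: y_p = y_c + I_c/(y_c·A) = 0.876667 + 1.21276/(0.876667 × 3.156) = 0.876667 + 0.438332 = 1.315 m along the plane.
Vertically, h_p = y_p·sinθ = 1.315 × 0.961262 = 1.26406 m.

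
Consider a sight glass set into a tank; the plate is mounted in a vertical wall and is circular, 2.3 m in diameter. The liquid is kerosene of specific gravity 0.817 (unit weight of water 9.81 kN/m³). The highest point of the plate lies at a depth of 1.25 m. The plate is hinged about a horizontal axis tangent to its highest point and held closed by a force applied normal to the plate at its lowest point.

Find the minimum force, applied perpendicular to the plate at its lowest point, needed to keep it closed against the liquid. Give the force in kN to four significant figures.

γ = 0.817 × 9.81 = 8.01477 kN/m³.
The centroid is at the centre, 1.15 m below the top of the plate, so the centroid depth is h_c = 1.25 + 1.15 = 2.4 m.
A = π(1.15)² = 4.15476 m².
Resultant F = γ·h_c·A = 8.01477 × 2.4 × 4.15476 = 79.9187 kN.
I_c = πr⁴/4 = π × 1.15⁴/4 = 1.37367 m⁴.
Centre of pressure: y_p = y_c + I_c/(y_c·A) = 2.4 + 1.37367/(2.4 × 4.15476) = 2.4 + 0.137761 = 2.53776 m along the plane.
The resultant acts 1.15 + 0.137761 = 1.28776 m (along the plate) below the hinge at the top edge, so the moment about the hinge is M = F × 1.28776 = 79.9187 × 1.28776 = 102.916 kN·m.
A normal force at the bottom, 2.3 m from the hinge, must supply this moment: P = 102.916/2.3 = 44.7461 kN.

P ≈ 44.75 kN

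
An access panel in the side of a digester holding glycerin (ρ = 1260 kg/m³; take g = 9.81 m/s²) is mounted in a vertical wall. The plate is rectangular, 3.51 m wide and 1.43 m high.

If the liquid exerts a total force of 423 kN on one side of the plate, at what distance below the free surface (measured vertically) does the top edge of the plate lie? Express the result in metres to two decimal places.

γ = ρg = 1260 × 9.81 / 1000 = 12.3606 kN/m³.
A = 3.51 × 1.43 = 5.0193 m².
From F = γ·h_c·A, the centroid depth is h_c = 423/(12.3606 × 5.0193) = 6.81801 m.
The centroid lies 1.43/2 = 0.715 m below the top edge, so the top edge sits at h_top = 6.81801 − 0.715 = 6.10301 m below the surface.

d_top ≈ 6.10 m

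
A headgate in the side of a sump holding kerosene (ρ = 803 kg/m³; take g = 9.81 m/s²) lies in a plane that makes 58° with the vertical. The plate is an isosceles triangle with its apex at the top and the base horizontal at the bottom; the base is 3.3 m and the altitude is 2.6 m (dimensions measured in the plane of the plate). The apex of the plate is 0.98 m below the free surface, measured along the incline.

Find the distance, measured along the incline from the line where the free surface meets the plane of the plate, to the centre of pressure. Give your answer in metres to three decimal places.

γ = ρg = 803 × 9.81 / 1000 = 7.87743 kN/m³.
The plate makes 58° with the vertical, i.e. θ = 90° − 58° = 32° to the horizontal. Measuring y along the incline from the free-surface line, vertical depth h = y·sinθ with sinθ = 0.529919.
With the apex up, the centroid sits 2h/3 = 2 × 2.6/3 = 1.73333 m below the apex, so y_c = 0.98 + 1.73333 = 2.71333 m and h_c = 2.71333 × 0.529919 = 1.43785 m.
A = ½ × 3.3 × 2.6 = 4.29 m².
Resultant F = γ·h_c·A = 7.87743 × 1.43785 × 4.29 = 48.591 kN.
I_c = b·h³/36 = 3.3 × 2.6³/36 = 1.61113 m⁴.
Centre of pressure: y_p = y_c + I_c/(y_c·A) = 2.71333 + 1.61113/(2.71333 × 4.29) = 2.71333 + 0.138411 = 2.85174 m along the plane.

y_p = 2.852 m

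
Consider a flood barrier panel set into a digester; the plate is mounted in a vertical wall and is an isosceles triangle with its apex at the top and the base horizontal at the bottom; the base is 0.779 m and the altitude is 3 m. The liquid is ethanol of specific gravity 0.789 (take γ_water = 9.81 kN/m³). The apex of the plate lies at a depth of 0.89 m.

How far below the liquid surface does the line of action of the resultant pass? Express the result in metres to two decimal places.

γ = 0.789 × 9.81 = 7.74009 kN/m³.
With the apex up, the centroid sits 2h/3 = 2 × 3/3 = 2 m below the apex, so the centroid depth is h_c = 0.89 + 2 = 2.89 m.
A = ½ × 0.779 × 3 = 1.1685 m².
Resultant F = γ·h_c·A = 7.74009 × 2.89 × 1.1685 = 26.138 kN.
I_c = b·h³/36 = 0.779 × 3³/36 = 0.58425 m⁴.
Centre of pressure: y_p = y_c + I_c/(y_c·A) = 2.89 + 0.58425/(2.89 × 1.1685) = 2.89 + 0.17301 = 3.06301 m along the plane.

h_p = 3.06 m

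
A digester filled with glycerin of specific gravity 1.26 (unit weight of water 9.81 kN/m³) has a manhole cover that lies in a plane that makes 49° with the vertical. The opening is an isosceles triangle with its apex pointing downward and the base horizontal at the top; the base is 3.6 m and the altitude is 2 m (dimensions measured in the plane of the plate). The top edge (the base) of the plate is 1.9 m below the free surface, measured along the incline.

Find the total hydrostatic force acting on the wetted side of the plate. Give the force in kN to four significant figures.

F ≈ 74.93 kN

γ = 1.26 × 9.81 = 12.3606 kN/m³.
The plate makes 49° with the vertical, i.e. θ = 90° − 49° = 41° to the horizontal. Measuring y along the incline from the free-surface line, vertical depth h = y·sinθ with sinθ = 0.656059.
With the apex down, the centroid sits h/3 = 2/3 = 0.666667 m below the base (the top edge), so y_c = 1.9 + 0.666667 = 2.56667 m and h_c = 2.56667 × 0.656059 = 1.68389 m.
A = ½ × 3.6 × 2 = 3.6 m².
Resultant F = γ·h_c·A = 12.3606 × 1.68389 × 3.6 = 74.93 kN.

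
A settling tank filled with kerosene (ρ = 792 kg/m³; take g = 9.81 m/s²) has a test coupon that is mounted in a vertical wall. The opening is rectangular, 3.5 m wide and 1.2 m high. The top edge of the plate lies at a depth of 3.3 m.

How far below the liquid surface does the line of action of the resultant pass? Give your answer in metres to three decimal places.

γ = ρg = 792 × 9.81 / 1000 = 7.76952 kN/m³.
The centroid lies 1.2/2 = 0.6 m below the top edge, so the centroid depth is h_c = 3.3 + 0.6 = 3.9 m.
A = 3.5 × 1.2 = 4.2 m².
Resultant F = γ·h_c·A = 7.76952 × 3.9 × 4.2 = 127.265 kN.
I_c = b·h³/12 = 3.5 × 1.2³/12 = 0.504 m⁴.
Centre of pressure: y_p = y_c + I_c/(y_c·A) = 3.9 + 0.504/(3.9 × 4.2) = 3.9 + 0.0307692 = 3.93077 m along the plane.

h_p = 3.931 m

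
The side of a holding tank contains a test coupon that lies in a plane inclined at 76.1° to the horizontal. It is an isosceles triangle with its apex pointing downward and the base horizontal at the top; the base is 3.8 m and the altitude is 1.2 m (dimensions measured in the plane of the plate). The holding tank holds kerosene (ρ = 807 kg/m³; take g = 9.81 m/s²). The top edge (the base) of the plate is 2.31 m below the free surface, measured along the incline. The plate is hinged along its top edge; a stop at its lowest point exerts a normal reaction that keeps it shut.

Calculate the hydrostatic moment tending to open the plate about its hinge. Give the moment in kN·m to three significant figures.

M ≈ 20.4 kN·m

γ = ρg = 807 × 9.81 / 1000 = 7.91667 kN/m³.
Let θ = 76.1° be the plate's angle to the horizontal; measure y along the incline from where the plane meets the free surface. Vertical depth h = y·sinθ with sinθ = 0.970716.
With the apex down, the centroid sits h/3 = 1.2/3 = 0.4 m below the base (the top edge), so y_c = 2.31 + 0.4 = 2.71 m and h_c = 2.71 × 0.970716 = 2.63064 m.
A = ½ × 3.8 × 1.2 = 2.28 m².
Resultant F = γ·h_c·A = 7.91667 × 2.63064 × 2.28 = 47.4831 kN.
I_c = b·h³/36 = 3.8 × 1.2³/36 = 0.1824 m⁴.
Centre of pressure: y_p = y_c + I_c/(y_c·A) = 2.71 + 0.1824/(2.71 × 2.28) = 2.71 + 0.0295203 = 2.73952 m along the plane.
The resultant acts 0.4 + 0.0295203 = 0.42952 m (along the plate) below the hinge at the top edge, so the moment about the hinge is M = F × 0.42952 = 47.4831 × 0.42952 = 20.3949 kN·m.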